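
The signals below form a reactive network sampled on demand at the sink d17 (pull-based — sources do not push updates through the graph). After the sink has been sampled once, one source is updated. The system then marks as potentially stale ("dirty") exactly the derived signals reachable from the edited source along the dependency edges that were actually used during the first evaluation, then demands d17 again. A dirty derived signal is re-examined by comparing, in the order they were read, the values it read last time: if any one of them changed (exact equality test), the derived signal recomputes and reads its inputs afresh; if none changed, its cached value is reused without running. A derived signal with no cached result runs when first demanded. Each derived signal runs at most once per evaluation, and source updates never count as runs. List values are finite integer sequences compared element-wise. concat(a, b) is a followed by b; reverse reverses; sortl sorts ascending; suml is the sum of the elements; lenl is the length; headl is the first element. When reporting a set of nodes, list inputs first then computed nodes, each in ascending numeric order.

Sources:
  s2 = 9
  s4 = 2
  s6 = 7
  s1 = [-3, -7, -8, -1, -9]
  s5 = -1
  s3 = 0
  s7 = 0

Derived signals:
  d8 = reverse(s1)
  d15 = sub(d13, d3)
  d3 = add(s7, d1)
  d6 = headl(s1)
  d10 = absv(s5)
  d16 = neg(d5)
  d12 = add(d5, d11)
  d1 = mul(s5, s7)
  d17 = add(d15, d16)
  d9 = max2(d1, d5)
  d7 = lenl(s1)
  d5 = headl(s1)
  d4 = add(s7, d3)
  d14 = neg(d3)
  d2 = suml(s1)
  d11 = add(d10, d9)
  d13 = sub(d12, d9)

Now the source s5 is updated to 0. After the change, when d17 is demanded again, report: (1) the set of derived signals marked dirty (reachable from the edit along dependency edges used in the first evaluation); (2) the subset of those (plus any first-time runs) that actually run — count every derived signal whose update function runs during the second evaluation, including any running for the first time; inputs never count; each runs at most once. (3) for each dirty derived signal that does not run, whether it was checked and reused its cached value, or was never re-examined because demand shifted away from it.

Dirty set: d1, d3, d9, d10, d11, d12, d13, d15, d17.
Run set: d1, d10, d11, d12, d13, d15, d17 (7 run).
Re-examined without running (cache reused): d3, d9.
The important point: at d3 every value read last time is unchanged, so the dirty flag clears without a run.

Initial pass — values computed on the first demand:
  d1 = mul(-1, 0) = 0
  d3 = add(0, 0) = 0
  d5 = headl([-3, -7, -8, -1, -9]) = -3
  d9 = max2(0, -3) = 0
  d10 = absv(-1) = 1
  d11 = add(1, 0) = 1
  d12 = add(-3, 1) = -2
  d13 = sub(-2, 0) = -2
  d15 = sub(-2, 0) = -2
  d16 = neg(-3) = 3
  d17 = add(-2, 3) = 1

Second demand — change propagation:
  d1: re-runs because s5 -1->0; new result 0 (unchanged).
  d3: re-examined; everything it read last time is the same (s7 unchanged, d1 unchanged) — cache 0 kept, no run.
  d9: re-examined; everything it read last time is the same (d1 unchanged, d5 unchanged) — cache 0 kept, no run.
  d10: re-runs because s5 -1->0; new result 0.
  d11: re-runs because d10 1->0; new result 0.
  d12: re-runs because d11 1->0; new result -3.
  d13: re-runs because d12 -2->-3; new result -3.
  d15: re-runs because d13 -2->-3; new result -3.
  d17: re-runs because d15 -2->-3; new result 0.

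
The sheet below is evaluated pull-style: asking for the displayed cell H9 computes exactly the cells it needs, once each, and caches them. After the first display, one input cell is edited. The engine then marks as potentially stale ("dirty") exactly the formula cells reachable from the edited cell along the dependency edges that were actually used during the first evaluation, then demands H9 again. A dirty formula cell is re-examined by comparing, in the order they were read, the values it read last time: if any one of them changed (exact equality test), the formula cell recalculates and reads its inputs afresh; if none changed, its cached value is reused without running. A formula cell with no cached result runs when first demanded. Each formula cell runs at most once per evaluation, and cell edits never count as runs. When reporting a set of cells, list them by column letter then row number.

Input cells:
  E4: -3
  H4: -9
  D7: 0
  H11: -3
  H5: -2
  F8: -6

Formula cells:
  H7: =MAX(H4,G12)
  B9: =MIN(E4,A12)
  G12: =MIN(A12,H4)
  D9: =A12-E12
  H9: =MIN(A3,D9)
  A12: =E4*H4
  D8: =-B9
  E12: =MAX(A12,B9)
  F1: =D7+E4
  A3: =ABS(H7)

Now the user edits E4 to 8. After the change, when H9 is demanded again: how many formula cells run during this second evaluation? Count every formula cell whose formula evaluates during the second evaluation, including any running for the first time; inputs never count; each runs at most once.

6 formula cells run: A12, B9, D9, E12, G12, H7.
Note where the cutoff bites: A3 is checked, finds nothing changed, and keeps its cache.

First demand of the output computes:
  A12 = -3 * -9 = 27
  B9 = MIN(-3, 27) = -3
  E12 = MAX(27, -3) = 27
  D9 = 27 - 27 = 0
  G12 = MIN(27, -9) = -9
  H7 = MAX(-9, -9) = -9
  A3 = ABS(-9) = 9
  H9 = MIN(9, 0) = 0

After the edit, cleaning proceeds:
  A12: a read changed (E4 -3->8) — executes, giving -72.
  B9: a read changed (E4 -3->8; A12 27->-72) — executes, giving -72.
  E12: a read changed (A12 27->-72; B9 -3->-72) — executes, giving -72.
  D9: a read changed (A12 27->-72; E12 27->-72) — executes, giving 0 — identical to its old value.
  G12: a read changed (A12 27->-72) — executes, giving -72.
  H7: a read changed (G12 -9->-72) — executes, giving -9 — identical to its old value.
  A3: dirty, but its reads are unchanged (H7 unchanged); cached 9 stands.
  H9: dirty, but its reads are unchanged (A3 unchanged, D9 unchanged); cached 0 stands.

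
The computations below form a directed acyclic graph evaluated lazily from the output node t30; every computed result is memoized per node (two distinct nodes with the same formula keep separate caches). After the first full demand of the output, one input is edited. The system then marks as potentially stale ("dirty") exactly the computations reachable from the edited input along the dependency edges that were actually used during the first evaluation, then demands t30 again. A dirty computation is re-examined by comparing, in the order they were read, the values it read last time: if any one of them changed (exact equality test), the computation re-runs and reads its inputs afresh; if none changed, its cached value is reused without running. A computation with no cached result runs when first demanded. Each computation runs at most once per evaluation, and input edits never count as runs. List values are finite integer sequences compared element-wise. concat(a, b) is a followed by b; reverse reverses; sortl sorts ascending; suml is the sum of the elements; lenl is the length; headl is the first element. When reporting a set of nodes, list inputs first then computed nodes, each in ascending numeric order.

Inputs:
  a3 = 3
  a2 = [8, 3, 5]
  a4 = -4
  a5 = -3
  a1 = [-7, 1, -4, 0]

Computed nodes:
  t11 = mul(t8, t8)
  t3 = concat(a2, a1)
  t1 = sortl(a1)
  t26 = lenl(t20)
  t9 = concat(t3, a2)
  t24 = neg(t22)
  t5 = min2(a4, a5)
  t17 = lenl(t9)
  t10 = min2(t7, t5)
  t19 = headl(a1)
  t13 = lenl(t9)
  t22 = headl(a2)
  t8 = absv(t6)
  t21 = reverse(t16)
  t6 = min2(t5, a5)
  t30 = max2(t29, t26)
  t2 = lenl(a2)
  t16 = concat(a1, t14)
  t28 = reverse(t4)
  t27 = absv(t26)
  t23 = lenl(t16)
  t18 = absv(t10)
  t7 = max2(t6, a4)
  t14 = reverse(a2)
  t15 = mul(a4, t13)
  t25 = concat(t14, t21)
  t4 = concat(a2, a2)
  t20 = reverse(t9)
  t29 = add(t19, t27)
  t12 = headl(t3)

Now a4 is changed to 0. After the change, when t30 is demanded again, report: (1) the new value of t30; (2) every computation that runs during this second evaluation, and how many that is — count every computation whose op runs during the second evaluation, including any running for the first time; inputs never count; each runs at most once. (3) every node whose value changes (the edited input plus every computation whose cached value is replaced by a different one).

Demanding t30 again yields 10.
0 computations run: none.
The nodes whose values change: a4.
Note the shortcut — a4 feeds only undemanded nodes, so no recomputation happens.

First demand of the output computes:
  t3 = concat([8, 3, 5], [-7, 1, -4, 0]) = [8, 3, 5, -7, 1, -4, 0]
  t9 = concat([8, 3, 5, -7, 1, -4, 0], [8, 3, 5]) = [8, 3, 5, -7, 1, -4, 0, 8, 3, 5]
  t19 = headl([-7, 1, -4, 0]) = -7
  t20 = reverse([8, 3, 5, -7, 1, -4, 0, 8, 3, 5]) = [5, 3, 8, 0, -4, 1, -7, 5, 3, 8]
  t26 = lenl([5, 3, 8, 0, -4, 1, -7, 5, 3, 8]) = 10
  t27 = absv(10) = 10
  t29 = add(-7, 10) = 3
  t30 = max2(3, 10) = 10

After the edit, cleaning proceeds:
  a4 only reaches undemanded nodes; the second demand re-runs nothing.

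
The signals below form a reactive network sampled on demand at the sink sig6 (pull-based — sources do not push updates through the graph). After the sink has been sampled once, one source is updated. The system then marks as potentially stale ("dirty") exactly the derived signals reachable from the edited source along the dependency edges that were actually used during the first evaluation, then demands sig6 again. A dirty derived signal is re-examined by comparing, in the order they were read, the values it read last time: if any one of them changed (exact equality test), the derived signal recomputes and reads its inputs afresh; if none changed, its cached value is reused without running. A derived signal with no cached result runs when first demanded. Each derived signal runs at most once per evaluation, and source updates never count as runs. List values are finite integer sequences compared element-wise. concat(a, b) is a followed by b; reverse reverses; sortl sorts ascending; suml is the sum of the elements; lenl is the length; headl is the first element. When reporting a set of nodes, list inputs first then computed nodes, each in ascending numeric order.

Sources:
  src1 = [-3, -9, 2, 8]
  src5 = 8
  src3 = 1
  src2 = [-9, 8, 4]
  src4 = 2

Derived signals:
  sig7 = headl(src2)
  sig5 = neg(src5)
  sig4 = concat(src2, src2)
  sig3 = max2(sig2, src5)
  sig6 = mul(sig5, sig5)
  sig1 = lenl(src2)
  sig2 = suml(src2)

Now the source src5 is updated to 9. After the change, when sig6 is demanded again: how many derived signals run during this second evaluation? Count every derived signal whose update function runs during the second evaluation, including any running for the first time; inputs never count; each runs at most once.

Run set: sig5, sig6 (2 run).

Initial pass — values computed on the first demand:
  sig5 = neg(8) = -8
  sig6 = mul(-8, -8) = 64

Second demand — change propagation:
  sig5: re-runs because src5 8->9; new result -9.
  sig6: re-runs because sig5 -8->-9; sig5 -8->-9; new result 81.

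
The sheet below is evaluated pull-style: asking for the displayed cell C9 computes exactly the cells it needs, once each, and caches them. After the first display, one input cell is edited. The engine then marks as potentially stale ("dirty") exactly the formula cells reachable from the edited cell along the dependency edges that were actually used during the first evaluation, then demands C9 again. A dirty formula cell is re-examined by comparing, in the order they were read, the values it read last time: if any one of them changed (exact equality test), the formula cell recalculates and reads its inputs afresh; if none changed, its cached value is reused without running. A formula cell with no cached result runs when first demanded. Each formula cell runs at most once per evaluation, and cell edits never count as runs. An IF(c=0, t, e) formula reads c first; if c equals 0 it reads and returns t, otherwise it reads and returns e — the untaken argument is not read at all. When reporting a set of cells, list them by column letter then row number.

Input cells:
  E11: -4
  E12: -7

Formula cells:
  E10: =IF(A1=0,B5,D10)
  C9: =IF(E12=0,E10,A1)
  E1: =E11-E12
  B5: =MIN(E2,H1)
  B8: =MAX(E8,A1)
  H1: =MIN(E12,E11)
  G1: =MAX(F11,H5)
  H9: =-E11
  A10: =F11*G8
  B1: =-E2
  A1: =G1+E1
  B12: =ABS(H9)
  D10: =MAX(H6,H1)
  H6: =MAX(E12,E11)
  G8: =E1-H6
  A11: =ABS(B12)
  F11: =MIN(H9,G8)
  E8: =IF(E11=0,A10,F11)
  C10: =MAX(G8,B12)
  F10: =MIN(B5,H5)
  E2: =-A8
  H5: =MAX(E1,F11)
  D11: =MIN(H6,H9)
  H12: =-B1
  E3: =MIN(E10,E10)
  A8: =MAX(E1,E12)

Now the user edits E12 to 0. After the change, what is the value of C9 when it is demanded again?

First demand of the output computes:
  E1 = -4 - -7 = 3
  H6 = MAX(-7, -4) = -4
  G8 = 3 - -4 = 7
  H9 = -(-4) = 4
  F11 = MIN(4, 7) = 4
  H5 = MAX(3, 4) = 4
  G1 = MAX(4, 4) = 4
  A1 = 4 + 3 = 7
  C9 = IF(E12=0: E12=-7 -> else branch A1) = 7

After the edit, cleaning proceeds:
  E1: a read changed (E12 -7->0) — executes, giving -4.
  H1: had never run; runs now, result -4.
  H6: a read changed (E12 -7->0) — executes, giving 0.
  D10: had never run; runs now, result 0.
  G8: a read changed (E1 3->-4; H6 -4->0) — executes, giving -4.
  F11: a read changed (G8 7->-4) — executes, giving -4.
  H5: a read changed (E1 3->-4; F11 4->-4) — executes, giving -4.
  G1: a read changed (F11 4->-4; H5 4->-4) — executes, giving -4.
  A1: a read changed (G1 4->-4; E1 3->-4) — executes, giving -8.
  E10: had never run; runs now, result 0.
  C9: a read changed (E12 -7->0; A1 7->-8) — executes, giving 0.

Note the branch switch — D10, E10, H1 had no cache and run now for the first time.

Demanding C9 again yields 0.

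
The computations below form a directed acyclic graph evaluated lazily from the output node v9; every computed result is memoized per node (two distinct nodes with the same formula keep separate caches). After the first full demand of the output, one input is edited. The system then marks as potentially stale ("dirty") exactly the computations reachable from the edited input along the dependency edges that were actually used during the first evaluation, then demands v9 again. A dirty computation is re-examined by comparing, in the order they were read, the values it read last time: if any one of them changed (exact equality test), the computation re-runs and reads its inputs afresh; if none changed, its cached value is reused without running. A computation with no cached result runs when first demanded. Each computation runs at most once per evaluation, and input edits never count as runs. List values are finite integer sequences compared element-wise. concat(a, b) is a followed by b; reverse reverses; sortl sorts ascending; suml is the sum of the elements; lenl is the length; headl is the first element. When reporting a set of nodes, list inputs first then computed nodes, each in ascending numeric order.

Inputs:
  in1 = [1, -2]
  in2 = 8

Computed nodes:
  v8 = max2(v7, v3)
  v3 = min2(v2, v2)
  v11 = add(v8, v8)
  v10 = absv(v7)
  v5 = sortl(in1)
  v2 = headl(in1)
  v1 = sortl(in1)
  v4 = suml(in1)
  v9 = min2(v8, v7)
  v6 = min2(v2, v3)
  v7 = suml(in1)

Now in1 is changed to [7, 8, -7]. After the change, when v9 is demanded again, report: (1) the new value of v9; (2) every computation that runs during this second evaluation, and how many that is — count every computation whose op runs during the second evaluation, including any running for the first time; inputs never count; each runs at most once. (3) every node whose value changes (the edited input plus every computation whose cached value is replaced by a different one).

First demand of the output computes:
  v2 = headl([1, -2]) = 1
  v3 = min2(1, 1) = 1
  v7 = suml([1, -2]) = -1
  v8 = max2(-1, 1) = 1
  v9 = min2(1, -1) = -1

After the edit, cleaning proceeds:
  v2: a read changed (in1 [1, -2]->[7, 8, -7]) — executes, giving 7.
  v3: a read changed (v2 1->7; v2 1->7) — executes, giving 7.
  v7: a read changed (in1 [1, -2]->[7, 8, -7]) — executes, giving 8.
  v8: a read changed (v7 -1->8; v3 1->7) — executes, giving 8.
  v9: a read changed (v8 1->8; v7 -1->8) — executes, giving 8.

Demanding v9 again yields 8.
5 computations run: v2, v3, v7, v8, v9.
The nodes whose values change: in1, v2, v3, v7, v8, v9.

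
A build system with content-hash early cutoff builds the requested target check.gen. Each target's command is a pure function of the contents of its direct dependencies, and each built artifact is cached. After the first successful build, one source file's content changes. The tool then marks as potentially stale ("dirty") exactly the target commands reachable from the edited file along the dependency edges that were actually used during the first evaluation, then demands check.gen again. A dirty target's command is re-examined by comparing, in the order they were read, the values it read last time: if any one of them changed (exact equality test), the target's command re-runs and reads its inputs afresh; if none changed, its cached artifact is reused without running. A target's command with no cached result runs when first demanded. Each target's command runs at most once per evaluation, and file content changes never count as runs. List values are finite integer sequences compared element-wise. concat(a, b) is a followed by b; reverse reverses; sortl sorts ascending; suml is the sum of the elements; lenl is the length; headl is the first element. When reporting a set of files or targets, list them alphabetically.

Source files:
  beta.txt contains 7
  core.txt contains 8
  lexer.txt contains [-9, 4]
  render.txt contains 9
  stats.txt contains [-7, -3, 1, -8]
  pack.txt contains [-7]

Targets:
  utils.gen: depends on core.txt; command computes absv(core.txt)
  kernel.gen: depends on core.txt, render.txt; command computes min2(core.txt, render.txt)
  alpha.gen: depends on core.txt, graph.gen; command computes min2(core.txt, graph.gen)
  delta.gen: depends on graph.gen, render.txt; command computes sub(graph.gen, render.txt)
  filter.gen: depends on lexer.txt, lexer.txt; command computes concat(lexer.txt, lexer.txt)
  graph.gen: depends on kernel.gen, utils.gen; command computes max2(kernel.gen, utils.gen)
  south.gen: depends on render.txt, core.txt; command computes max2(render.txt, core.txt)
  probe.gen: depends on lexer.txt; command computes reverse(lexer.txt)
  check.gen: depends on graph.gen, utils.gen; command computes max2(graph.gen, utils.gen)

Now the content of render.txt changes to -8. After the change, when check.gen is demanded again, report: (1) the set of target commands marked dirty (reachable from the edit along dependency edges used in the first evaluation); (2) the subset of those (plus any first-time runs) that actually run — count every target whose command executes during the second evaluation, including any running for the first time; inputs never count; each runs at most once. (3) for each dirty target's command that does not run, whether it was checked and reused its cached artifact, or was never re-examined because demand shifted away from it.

First evaluation (everything demanded from the output):
  kernel.gen = min2(8, 9) = 8
  utils.gen = absv(8) = 8
  graph.gen = max2(8, 8) = 8
  check.gen = max2(8, 8) = 8

Propagation after the edit:
  kernel.gen: runs — render.txt 9->-8; result -8.
  graph.gen: runs — kernel.gen 8->-8; result 8 (same value as before).
  check.gen: checked — values it read are unchanged (graph.gen unchanged, utils.gen unchanged); reused cached 8 without running.

Key observation: the change is absorbed at graph.gen — it re-runs but produces the same value, and the output's value is unchanged.

Marked dirty: check.gen, graph.gen, kernel.gen.
Target commands that run: graph.gen, kernel.gen — 2 in total.
Checked but reused from cache: check.gen.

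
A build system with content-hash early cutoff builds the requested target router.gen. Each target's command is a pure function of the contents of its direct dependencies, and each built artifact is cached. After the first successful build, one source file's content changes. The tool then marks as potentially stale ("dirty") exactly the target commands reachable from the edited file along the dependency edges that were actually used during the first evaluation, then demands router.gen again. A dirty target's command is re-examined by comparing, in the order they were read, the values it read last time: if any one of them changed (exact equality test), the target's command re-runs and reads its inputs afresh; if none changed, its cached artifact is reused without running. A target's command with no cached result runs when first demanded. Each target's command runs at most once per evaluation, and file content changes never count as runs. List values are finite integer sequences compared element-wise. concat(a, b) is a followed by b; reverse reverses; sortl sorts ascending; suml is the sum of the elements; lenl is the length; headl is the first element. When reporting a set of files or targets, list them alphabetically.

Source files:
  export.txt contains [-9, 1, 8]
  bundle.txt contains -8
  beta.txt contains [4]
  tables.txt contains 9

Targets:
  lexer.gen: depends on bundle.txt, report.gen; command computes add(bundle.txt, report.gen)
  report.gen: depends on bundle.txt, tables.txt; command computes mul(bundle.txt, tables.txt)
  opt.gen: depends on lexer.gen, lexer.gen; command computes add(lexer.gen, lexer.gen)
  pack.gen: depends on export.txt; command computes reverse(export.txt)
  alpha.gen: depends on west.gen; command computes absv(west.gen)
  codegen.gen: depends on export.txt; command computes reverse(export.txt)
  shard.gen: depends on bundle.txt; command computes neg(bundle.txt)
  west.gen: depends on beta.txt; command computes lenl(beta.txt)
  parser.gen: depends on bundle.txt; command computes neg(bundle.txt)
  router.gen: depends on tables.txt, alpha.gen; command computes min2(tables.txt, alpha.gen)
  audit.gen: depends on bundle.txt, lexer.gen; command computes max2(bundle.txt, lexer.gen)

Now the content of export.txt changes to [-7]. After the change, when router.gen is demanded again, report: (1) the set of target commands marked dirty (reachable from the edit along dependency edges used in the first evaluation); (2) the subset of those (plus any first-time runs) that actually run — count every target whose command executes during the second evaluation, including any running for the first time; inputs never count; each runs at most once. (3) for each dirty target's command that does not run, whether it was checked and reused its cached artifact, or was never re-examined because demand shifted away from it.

First evaluation (everything demanded from the output):
  west.gen = lenl([4]) = 1
  alpha.gen = absv(1) = 1
  router.gen = min2(9, 1) = 1

Propagation after the edit:
  export.txt feeds no computation that the output demands — nothing is marked dirty and nothing runs.

Key observation: export.txt is never demanded by the output, so the edit triggers no recomputation at all.

Marked dirty: none.
Target commands that run: none — 0 in total.
Every dirty target's command ran.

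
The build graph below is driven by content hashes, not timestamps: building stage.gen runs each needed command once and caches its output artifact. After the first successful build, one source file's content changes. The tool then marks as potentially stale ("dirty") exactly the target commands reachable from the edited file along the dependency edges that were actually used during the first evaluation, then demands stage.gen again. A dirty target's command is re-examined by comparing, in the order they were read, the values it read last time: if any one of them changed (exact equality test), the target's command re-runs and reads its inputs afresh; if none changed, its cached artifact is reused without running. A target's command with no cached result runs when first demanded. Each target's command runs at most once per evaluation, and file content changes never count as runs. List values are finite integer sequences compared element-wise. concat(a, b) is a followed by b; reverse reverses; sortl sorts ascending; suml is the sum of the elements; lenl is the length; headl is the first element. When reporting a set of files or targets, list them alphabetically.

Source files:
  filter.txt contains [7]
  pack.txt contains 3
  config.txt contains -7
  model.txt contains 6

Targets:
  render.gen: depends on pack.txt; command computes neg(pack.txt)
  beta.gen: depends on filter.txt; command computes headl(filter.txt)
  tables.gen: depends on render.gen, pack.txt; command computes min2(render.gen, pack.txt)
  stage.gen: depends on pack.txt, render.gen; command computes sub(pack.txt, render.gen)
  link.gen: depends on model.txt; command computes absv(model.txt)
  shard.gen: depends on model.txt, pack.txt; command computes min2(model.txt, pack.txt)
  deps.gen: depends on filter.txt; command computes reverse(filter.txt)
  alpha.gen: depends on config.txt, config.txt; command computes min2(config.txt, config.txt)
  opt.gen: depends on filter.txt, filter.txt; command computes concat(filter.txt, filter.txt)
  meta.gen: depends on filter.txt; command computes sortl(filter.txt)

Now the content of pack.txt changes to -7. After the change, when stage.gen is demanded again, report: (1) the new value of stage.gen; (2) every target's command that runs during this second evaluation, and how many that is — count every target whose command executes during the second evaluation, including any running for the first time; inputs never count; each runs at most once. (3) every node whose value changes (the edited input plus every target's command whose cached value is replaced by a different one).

stage.gen now evaluates to -14.
Run set: render.gen, stage.gen (2 run).
Changed values: pack.txt, render.gen, stage.gen.

Initial pass — values computed on the first demand:
  render.gen = neg(3) = -3
  stage.gen = sub(3, -3) = 6

Second demand — change propagation:
  render.gen: re-runs because pack.txt 3->-7; new result 7.
  stage.gen: re-runs because pack.txt 3->-7; render.gen -3->7; new result -14.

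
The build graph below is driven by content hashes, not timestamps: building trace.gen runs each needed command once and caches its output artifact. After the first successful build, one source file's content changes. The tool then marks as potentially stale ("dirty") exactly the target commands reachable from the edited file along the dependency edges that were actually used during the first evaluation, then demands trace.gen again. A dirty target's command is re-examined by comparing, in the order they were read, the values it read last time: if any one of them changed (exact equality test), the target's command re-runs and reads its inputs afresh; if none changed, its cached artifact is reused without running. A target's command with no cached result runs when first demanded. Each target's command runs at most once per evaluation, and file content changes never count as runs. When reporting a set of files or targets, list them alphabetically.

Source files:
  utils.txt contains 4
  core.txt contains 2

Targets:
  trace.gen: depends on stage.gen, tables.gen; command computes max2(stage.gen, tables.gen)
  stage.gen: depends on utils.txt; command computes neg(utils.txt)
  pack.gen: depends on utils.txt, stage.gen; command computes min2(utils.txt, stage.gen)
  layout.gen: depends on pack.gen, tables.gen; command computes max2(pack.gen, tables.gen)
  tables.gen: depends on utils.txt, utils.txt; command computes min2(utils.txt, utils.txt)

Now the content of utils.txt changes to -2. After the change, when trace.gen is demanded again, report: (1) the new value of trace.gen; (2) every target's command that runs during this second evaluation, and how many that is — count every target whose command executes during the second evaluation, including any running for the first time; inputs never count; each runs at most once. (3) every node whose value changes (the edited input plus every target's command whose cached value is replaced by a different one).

trace.gen now evaluates to 2.
Run set: stage.gen, tables.gen, trace.gen (3 run).
Changed values: stage.gen, tables.gen, trace.gen, utils.txt.

Initial pass — values computed on the first demand:
  stage.gen = neg(4) = -4
  tables.gen = min2(4, 4) = 4
  trace.gen = max2(-4, 4) = 4

Second demand — change propagation:
  stage.gen: re-runs because utils.txt 4->-2; new result 2.
  tables.gen: re-runs because utils.txt 4->-2; utils.txt 4->-2; new result -2.
  trace.gen: re-runs because stage.gen -4->2; tables.gen 4->-2; new result 2.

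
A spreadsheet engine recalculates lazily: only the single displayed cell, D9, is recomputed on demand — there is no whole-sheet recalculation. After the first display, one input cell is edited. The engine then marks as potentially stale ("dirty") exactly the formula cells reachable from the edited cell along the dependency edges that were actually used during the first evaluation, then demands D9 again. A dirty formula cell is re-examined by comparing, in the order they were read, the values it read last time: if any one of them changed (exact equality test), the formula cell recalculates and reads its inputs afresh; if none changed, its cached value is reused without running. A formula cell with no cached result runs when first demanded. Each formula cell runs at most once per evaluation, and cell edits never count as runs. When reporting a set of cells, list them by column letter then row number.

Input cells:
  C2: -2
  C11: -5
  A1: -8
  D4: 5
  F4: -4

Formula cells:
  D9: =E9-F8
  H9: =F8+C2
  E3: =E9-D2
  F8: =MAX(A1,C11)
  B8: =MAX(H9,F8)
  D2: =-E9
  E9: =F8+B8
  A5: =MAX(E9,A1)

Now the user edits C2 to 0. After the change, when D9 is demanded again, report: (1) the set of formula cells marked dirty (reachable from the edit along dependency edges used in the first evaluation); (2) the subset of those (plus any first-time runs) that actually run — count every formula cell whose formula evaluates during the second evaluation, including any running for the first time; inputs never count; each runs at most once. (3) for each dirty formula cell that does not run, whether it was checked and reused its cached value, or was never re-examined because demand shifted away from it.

Marked dirty: B8, D9, E9, H9.
Formula cells that run: B8, H9 — 2 in total.
Checked but reused from cache: D9, E9.
Key observation: the change is absorbed at B8 — it re-runs but produces the same value, and the output's value is unchanged.

First evaluation (everything demanded from the output):
  F8 = MAX(-8, -5) = -5
  H9 = -5 + -2 = -7
  B8 = MAX(-7, -5) = -5
  E9 = -5 + -5 = -10
  D9 = -10 - -5 = -5

Propagation after the edit:
  H9: runs — C2 -2->0; result -5.
  B8: runs — H9 -7->-5; result -5 (same value as before).
  E9: checked — values it read are unchanged (F8 unchanged, B8 unchanged); reused cached -10 without running.
  D9: checked — values it read are unchanged (E9 unchanged, F8 unchanged); reused cached -5 without running.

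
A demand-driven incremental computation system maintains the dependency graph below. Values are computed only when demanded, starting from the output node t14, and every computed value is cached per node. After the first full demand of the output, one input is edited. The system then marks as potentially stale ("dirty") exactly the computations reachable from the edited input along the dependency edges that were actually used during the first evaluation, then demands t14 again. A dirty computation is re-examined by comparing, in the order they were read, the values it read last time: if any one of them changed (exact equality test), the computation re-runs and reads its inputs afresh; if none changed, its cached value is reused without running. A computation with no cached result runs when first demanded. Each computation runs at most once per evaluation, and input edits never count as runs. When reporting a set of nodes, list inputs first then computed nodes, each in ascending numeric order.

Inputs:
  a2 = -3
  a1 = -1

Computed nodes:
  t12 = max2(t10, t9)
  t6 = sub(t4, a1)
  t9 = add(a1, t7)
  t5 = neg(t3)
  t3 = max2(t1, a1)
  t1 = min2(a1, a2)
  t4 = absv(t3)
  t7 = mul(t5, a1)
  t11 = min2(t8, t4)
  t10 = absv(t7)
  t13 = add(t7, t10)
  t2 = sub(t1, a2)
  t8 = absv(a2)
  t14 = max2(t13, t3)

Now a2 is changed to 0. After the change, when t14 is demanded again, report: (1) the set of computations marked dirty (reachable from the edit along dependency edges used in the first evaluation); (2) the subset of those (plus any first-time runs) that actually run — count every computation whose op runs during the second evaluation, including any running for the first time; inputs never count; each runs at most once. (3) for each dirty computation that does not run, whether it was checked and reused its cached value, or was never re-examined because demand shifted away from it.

Marked dirty: t1, t3, t5, t7, t10, t13, t14.
Computations that run: t1, t3 — 2 in total.
Checked but reused from cache: t5, t7, t10, t13, t14.
Key observation: the change is absorbed at t3 — it re-runs but produces the same value, and the output's value is unchanged.

First evaluation (everything demanded from the output):
  t1 = min2(-1, -3) = -3
  t3 = max2(-3, -1) = -1
  t5 = neg(-1) = 1
  t7 = mul(1, -1) = -1
  t10 = absv(-1) = 1
  t13 = add(-1, 1) = 0
  t14 = max2(0, -1) = 0

Propagation after the edit:
  t1: runs — a2 -3->0; result -1.
  t3: runs — t1 -3->-1; result -1 (same value as before).
  t5: checked — values it read are unchanged (t3 unchanged); reused cached 1 without running.
  t7: checked — values it read are unchanged (t5 unchanged, a1 unchanged); reused cached -1 without running.
  t10: checked — values it read are unchanged (t7 unchanged); reused cached 1 without running.
  t13: checked — values it read are unchanged (t7 unchanged, t10 unchanged); reused cached 0 without running.
  t14: checked — values it read are unchanged (t13 unchanged, t3 unchanged); reused cached 0 without running.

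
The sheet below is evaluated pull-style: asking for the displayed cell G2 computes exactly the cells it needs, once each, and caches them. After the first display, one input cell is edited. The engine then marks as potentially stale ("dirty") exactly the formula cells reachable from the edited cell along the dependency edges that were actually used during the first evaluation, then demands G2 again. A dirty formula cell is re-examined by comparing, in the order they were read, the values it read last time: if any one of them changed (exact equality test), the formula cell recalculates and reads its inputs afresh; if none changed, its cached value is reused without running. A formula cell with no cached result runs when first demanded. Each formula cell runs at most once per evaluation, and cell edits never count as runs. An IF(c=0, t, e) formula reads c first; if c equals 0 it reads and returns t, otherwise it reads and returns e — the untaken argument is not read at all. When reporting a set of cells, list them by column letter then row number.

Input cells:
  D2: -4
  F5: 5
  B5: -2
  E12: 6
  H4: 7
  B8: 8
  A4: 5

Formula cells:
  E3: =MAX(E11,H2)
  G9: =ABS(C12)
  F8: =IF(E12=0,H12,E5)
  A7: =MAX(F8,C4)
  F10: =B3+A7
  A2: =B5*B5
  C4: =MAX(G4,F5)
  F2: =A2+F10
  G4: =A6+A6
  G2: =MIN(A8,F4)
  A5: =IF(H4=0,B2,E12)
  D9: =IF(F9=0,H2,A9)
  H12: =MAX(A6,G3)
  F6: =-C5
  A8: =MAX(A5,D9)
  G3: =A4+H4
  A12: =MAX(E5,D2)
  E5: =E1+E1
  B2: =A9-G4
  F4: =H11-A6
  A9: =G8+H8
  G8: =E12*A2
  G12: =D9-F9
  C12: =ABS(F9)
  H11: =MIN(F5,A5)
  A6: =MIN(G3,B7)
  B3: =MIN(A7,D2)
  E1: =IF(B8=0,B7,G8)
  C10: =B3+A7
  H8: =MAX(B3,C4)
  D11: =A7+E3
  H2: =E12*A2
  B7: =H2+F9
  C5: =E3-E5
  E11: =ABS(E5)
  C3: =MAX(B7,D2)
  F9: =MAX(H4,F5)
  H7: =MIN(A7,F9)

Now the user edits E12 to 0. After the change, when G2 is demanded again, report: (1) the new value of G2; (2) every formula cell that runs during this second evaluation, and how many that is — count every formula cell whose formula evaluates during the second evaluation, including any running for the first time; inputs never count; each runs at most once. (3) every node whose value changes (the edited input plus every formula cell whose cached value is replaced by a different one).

Demanding G2 again yields -7.
18 formula cells run: A5, A6, A7, A8, A9, B3, B7, C4, D9, F4, F8, G2, G4, G8, H2, H8, H11, H12.
The nodes whose values change: A5, A6, A7, A8, A9, B7, C4, D9, E12, F8, G4, G8, H2, H8, H11.
Note the branch switch — demand abandons E1, E5, which are never re-examined.

First demand of the output computes:
  A2 = -2 * -2 = 4
  A5 = IF(H4=0: H4=7 -> else branch E12) = 6
  F9 = MAX(7, 5) = 7
  G3 = 5 + 7 = 12
  G8 = 6 * 4 = 24
  H2 = 6 * 4 = 24
  B7 = 24 + 7 = 31
  A6 = MIN(12, 31) = 12
  E1 = IF(B8=0: B8=8 -> else branch G8) = 24
  E5 = 24 + 24 = 48
  F8 = IF(E12=0: E12=6 -> else branch E5) = 48
  G4 = 12 + 12 = 24
  C4 = MAX(24, 5) = 24
  A7 = MAX(48, 24) = 48
  B3 = MIN(48, -4) = -4
  H8 = MAX(-4, 24) = 24
  A9 = 24 + 24 = 48
  D9 = IF(F9=0: F9=7 -> else branch A9) = 48
  A8 = MAX(6, 48) = 48
  H11 = MIN(5, 6) = 5
  F4 = 5 - 12 = -7
  G2 = MIN(48, -7) = -7

After the edit, cleaning proceeds:
  A5: a read changed (E12 6->0) — executes, giving 0.
  G8: a read changed (E12 6->0) — executes, giving 0.
  H2: a read changed (E12 6->0) — executes, giving 0.
  B7: a read changed (H2 24->0) — executes, giving 7.
  A6: a read changed (B7 31->7) — executes, giving 7.
  E1: stays stale; no demand reaches it after the flip.
  E5: stays stale; no demand reaches it after the flip.
  G4: a read changed (A6 12->7; A6 12->7) — executes, giving 14.
  C4: a read changed (G4 24->14) — executes, giving 14.
  H11: a read changed (A5 6->0) — executes, giving 0.
  F4: a read changed (H11 5->0; A6 12->7) — executes, giving -7 — identical to its old value.
  H12: had never run; runs now, result 12.
  F8: a read changed (E12 6->0) — executes, giving 12.
  A7: a read changed (F8 48->12; C4 24->14) — executes, giving 14.
  B3: a read changed (A7 48->14) — executes, giving -4 — identical to its old value.
  H8: a read changed (C4 24->14) — executes, giving 14.
  A9: a read changed (G8 24->0; H8 24->14) — executes, giving 14.
  D9: a read changed (A9 48->14) — executes, giving 14.
  A8: a read changed (A5 6->0; D9 48->14) — executes, giving 14.
  G2: a read changed (A8 48->14) — executes, giving -7 — identical to its old value.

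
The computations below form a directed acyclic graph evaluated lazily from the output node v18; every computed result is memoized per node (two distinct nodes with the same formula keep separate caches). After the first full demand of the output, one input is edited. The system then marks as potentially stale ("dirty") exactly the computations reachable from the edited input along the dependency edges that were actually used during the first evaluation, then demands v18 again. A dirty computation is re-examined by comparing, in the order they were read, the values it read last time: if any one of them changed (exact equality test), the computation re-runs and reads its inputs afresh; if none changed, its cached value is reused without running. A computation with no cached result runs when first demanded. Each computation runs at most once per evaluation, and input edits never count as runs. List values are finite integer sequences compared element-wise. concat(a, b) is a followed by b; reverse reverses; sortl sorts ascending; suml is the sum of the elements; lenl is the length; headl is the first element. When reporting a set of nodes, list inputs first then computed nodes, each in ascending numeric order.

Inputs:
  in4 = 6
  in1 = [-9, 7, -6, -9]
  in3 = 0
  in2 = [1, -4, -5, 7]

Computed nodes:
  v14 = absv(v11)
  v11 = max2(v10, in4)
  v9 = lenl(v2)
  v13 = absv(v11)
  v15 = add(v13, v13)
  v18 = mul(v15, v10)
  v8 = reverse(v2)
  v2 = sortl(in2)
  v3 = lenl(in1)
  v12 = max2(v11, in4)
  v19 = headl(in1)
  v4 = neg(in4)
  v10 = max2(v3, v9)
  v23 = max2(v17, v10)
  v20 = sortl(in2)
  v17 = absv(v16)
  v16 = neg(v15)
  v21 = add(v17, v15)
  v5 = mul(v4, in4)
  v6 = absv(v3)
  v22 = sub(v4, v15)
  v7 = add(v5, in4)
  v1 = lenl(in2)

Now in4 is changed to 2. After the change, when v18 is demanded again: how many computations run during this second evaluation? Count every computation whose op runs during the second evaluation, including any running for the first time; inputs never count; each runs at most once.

4 computations run: v11, v13, v15, v18.

First demand of the output computes:
  v2 = sortl([1, -4, -5, 7]) = [-5, -4, 1, 7]
  v3 = lenl([-9, 7, -6, -9]) = 4
  v9 = lenl([-5, -4, 1, 7]) = 4
  v10 = max2(4, 4) = 4
  v11 = max2(4, 6) = 6
  v13 = absv(6) = 6
  v15 = add(6, 6) = 12
  v18 = mul(12, 4) = 48

After the edit, cleaning proceeds:
  v11: a read changed (in4 6->2) — executes, giving 4.
  v13: a read changed (v11 6->4) — executes, giving 4.
  v15: a read changed (v13 6->4; v13 6->4) — executes, giving 8.
  v18: a read changed (v15 12->8) — executes, giving 32.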